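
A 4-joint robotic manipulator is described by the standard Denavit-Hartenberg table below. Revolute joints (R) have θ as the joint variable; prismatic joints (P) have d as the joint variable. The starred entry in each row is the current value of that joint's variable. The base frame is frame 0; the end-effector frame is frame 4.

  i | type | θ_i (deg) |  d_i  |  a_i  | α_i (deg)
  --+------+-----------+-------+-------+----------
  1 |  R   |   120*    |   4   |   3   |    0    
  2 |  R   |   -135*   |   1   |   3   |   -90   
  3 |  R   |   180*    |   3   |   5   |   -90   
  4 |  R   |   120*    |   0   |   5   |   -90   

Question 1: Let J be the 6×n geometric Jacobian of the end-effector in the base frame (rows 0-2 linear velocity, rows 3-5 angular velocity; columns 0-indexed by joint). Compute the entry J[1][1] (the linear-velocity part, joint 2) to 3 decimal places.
0.139

axis z_1 = (0.0000,0.0000,1.0000); lever o_n−o_1 = (0.1387,-1.4142,1.0000)
cross product → J_v[:, 1] = (1.4142,0.1387,-0.0000)
J_ω[:, 1] = z_1
entry J[1][1] = 0.1387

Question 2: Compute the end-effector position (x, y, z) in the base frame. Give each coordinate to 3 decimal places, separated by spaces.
after link 1: o_1 = (-1.5000, 2.5981, 4.0000)
after link 2: o_2 = (1.3978, 1.8216, 5.0000)
after link 3: o_3 = (-2.6554, 6.0135, 5.0000)
after link 4: o_4 = (-1.3613, 1.1839, 5.0000)

-1.361 1.184 5.000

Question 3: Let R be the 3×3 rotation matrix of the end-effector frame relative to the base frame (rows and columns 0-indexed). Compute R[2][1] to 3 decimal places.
-1.000

End-effector y-axis (col 1 of R) = (0.0000,-0.0000,-1.0000)
R[2][1] = -1.0000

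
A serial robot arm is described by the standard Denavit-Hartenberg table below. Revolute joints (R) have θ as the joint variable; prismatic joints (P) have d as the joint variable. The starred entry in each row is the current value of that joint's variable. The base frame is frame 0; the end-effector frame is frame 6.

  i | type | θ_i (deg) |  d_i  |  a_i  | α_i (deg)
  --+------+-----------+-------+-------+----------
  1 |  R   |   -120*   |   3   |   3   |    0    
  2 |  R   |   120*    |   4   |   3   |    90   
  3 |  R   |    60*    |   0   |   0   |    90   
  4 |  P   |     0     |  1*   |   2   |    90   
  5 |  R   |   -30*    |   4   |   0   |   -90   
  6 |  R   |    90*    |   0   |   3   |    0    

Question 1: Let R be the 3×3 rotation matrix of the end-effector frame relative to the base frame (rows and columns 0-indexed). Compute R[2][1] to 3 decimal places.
End-effector y-axis (col 1 of R) = (-0.0000,-0.0000,-1.0000)
R[2][1] = -1.0000

-1.000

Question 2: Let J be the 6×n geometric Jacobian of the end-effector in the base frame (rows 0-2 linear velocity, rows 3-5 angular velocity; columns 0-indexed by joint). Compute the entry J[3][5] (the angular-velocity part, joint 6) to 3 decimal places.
1.000

axis z_5 = (1.0000,-0.0000,-0.0000); lever o_n−o_5 = (0.0000,-3.0000,0.0000)
cross product → J_v[:, 5] = (-0.0000,-0.0000,-3.0000)
J_ω[:, 5] = z_5
entry J[3][5] = 1.0000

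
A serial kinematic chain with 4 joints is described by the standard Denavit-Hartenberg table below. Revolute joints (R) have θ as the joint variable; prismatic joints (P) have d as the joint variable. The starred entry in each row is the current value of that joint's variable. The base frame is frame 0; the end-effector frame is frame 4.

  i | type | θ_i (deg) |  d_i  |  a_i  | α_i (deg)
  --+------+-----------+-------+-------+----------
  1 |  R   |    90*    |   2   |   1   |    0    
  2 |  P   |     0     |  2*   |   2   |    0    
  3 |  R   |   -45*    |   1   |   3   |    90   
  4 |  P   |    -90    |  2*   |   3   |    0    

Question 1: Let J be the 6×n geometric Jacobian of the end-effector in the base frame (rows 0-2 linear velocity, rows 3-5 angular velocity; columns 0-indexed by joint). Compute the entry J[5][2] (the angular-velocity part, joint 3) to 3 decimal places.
1.000

axis z_2 = (0.0000,0.0000,1.0000); lever o_n−o_2 = (3.5355,0.7071,-2.0000)
cross product → J_v[:, 2] = (-0.7071,3.5355,0.0000)
J_ω[:, 2] = z_2
entry J[5][2] = 1.0000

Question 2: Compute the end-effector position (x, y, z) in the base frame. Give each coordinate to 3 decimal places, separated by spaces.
after link 1: o_1 = (0.0000, 1.0000, 2.0000)
after link 2: o_2 = (0.0000, 3.0000, 4.0000)
after link 3: o_3 = (2.1213, 5.1213, 5.0000)
after link 4: o_4 = (3.5355, 3.7071, 2.0000)

3.536 3.707 2.000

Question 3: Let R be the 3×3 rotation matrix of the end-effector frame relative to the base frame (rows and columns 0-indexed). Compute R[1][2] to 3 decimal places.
End-effector z-axis (col 2 of R) = (0.7071,-0.7071,0.0000)
R[1][2] = -0.7071

-0.707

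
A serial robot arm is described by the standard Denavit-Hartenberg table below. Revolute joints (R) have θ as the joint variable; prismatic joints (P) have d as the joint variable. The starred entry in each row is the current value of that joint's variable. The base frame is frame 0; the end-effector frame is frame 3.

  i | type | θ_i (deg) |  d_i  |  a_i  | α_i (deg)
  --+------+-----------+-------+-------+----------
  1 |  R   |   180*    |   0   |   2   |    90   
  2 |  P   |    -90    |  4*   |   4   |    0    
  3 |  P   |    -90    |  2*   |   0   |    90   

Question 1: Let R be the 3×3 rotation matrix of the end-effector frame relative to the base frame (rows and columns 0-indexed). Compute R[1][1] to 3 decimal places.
End-effector y-axis (col 1 of R) = (0.0000,1.0000,0.0000)
R[1][1] = 1.0000

1.000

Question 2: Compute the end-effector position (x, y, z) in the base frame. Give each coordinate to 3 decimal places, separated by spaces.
after link 1: o_1 = (-2.0000, 0.0000, 0.0000)
after link 2: o_2 = (-2.0000, 4.0000, -4.0000)
after link 3: o_3 = (-2.0000, 6.0000, -4.0000)

-2.000 6.000 -4.000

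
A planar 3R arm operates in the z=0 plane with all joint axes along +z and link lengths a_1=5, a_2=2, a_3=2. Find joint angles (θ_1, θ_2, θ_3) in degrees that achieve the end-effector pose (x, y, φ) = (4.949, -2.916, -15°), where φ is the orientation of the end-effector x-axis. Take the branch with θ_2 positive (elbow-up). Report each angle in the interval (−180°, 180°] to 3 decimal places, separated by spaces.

wrist centre = target − a_3·(cos φ, sin φ) = (3.0171, -2.3984)
cos θ_2 = (14.8553−5²−2²)/(2·5·2) = -0.7072; θ_2 = 135.0103° (elbow-up)
β = atan2(-2.3984,3.0171) = -38.4815°; ψ = atan2(1.4140,3.5855) = 21.5219°
θ_1 = β − ψ = -60.0034°
θ_3 = φ − θ_1 − θ_2 = -90.0069° (wrapped to (-180°,180°])

-60.003 135.010 -90.007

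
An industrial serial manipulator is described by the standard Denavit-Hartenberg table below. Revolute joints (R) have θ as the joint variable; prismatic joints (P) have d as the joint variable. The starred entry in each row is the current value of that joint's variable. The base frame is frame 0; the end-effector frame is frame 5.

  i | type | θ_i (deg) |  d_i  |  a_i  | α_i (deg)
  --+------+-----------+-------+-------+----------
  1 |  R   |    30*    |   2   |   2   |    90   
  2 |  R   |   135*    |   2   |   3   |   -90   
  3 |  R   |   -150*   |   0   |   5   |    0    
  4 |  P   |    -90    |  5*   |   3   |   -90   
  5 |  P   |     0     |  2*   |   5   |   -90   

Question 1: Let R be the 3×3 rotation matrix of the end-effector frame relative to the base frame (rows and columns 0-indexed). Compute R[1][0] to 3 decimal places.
End-effector x-axis (col 0 of R) = (-0.1268,0.9268,-0.3536)
R[1][0] = 0.9268

0.927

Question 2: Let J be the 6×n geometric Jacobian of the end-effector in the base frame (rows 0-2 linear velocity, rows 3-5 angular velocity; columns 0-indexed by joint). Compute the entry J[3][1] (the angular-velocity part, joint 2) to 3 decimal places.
axis z_1 = (0.5000,-0.8660,0.0000); lever o_n−o_1 = (0.5487,1.9660,-8.5292)
cross product → J_v[:, 1] = (7.3865,4.2646,1.4582)
J_ω[:, 1] = z_1
entry J[3][1] = 0.5000

0.500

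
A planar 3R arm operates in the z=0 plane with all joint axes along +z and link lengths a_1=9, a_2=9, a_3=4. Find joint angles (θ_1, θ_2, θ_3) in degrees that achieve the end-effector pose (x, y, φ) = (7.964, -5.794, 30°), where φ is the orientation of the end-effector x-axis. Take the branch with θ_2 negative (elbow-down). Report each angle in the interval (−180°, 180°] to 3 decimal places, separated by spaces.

wrist centre = target − a_3·(cos φ, sin φ) = (4.4999, -7.7940)
cos θ_2 = (80.9955−9²−9²)/(2·9·9) = -0.5000; θ_2 = -120.0018° (elbow-down)
β = atan2(-7.7940,4.4999) = -59.9998°; ψ = atan2(-7.7941,4.4998) = -60.0009°
θ_1 = β − ψ = 0.0011°
θ_3 = φ − θ_1 − θ_2 = 150.0007° (wrapped to (-180°,180°])

0.001 -120.002 150.001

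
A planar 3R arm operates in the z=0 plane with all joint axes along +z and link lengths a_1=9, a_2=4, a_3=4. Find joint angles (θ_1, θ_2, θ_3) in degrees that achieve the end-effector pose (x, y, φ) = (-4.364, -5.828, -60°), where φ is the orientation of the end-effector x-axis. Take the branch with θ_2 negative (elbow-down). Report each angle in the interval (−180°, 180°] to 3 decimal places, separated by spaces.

wrist centre = target − a_3·(cos φ, sin φ) = (-6.3640, -2.3639)
cos θ_2 = (46.0885−9²−4²)/(2·9·4) = -0.7071; θ_2 = -134.9998° (elbow-down)
β = atan2(-2.3639,-6.3640) = -159.6226°; ψ = atan2(-2.8284,6.1716) = -24.6220°
θ_1 = β − ψ = -135.0006°
θ_3 = φ − θ_1 − θ_2 = -149.9997° (wrapped to (-180°,180°])

-135.001 -135.000 -150.000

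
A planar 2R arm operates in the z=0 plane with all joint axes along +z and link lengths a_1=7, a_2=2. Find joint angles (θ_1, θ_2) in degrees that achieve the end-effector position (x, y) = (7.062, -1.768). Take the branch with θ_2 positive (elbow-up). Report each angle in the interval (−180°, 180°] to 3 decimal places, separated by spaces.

-30.001 90.005

cos θ_2 = (52.9977−7²−2²)/(2·7·2) = -0.0001; θ_2 = 90.0048° (elbow-up)
β = atan2(-1.7680,7.0620) = -14.0553°; ψ = atan2(2.0000,6.9998) = 15.9458°
θ_1 = β − ψ = -30.0011°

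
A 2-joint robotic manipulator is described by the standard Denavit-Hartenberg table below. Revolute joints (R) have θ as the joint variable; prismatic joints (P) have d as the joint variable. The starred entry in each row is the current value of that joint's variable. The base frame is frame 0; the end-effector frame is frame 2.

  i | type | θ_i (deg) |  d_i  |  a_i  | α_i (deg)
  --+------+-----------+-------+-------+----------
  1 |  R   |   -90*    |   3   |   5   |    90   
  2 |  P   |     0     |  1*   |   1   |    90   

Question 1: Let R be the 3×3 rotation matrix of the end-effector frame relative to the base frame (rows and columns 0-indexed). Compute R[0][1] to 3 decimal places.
-1.000

End-effector y-axis (col 1 of R) = (-1.0000,-0.0000,0.0000)
R[0][1] = -1.0000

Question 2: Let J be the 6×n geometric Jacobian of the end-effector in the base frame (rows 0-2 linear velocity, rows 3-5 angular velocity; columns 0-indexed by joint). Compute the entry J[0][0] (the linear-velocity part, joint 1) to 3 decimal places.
6.000

axis z_0 = ẑ; lever o_n−o_0 = (-1.0000,-6.0000,3.0000)
cross product → J_v[:, 0] = (6.0000,-1.0000,0.0000)
J_ω[:, 0] = z_0
entry J[0][0] = 6.0000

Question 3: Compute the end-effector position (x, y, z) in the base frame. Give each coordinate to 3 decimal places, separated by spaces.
after link 1: o_1 = (0.0000, -5.0000, 3.0000)
after link 2: o_2 = (-1.0000, -6.0000, 3.0000)

-1.000 -6.000 3.000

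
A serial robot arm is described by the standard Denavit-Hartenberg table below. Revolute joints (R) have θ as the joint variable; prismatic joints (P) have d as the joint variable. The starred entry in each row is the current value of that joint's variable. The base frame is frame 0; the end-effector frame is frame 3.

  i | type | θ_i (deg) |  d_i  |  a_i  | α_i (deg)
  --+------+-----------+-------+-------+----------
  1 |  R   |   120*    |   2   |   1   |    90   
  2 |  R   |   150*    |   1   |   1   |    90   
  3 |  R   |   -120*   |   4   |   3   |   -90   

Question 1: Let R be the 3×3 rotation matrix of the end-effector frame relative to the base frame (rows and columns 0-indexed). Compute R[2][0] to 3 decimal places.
End-effector x-axis (col 0 of R) = (-0.9665,-0.0580,-0.2500)
R[2][0] = -0.2500

-0.250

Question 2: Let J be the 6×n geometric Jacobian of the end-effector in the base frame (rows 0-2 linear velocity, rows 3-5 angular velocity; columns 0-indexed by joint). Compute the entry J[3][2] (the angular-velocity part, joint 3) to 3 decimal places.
-0.250

axis z_2 = (-0.2500,0.4330,0.8660); lever o_n−o_2 = (-3.8995,1.5580,2.7141)
cross product → J_v[:, 2] = (-0.1740,-2.6986,1.2990)
J_ω[:, 2] = z_2
entry J[3][2] = -0.2500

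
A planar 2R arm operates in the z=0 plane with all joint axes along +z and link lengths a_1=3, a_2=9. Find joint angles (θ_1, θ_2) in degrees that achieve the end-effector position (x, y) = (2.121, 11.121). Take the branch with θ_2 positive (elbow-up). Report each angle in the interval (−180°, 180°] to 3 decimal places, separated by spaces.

cos θ_2 = (128.1753−3²−9²)/(2·3·9) = 0.7069; θ_2 = 45.0127° (elbow-up)
β = atan2(11.1210,2.1210) = 79.2022°; ψ = atan2(6.3654,9.3625) = 34.2109°
θ_1 = β − ψ = 44.9913°

44.991 45.013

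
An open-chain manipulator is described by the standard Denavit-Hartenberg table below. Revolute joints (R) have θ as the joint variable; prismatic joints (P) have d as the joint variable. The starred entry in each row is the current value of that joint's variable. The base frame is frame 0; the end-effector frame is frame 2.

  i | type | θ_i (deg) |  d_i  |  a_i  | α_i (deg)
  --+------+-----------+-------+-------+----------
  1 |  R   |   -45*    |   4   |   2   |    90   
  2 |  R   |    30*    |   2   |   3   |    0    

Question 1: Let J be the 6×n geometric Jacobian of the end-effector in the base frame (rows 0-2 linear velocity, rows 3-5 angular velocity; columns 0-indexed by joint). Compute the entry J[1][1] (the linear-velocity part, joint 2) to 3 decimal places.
1.061

axis z_1 = (-0.7071,-0.7071,0.0000); lever o_n−o_1 = (0.4229,-3.2513,1.5000)
cross product → J_v[:, 1] = (-1.0607,1.0607,2.5981)
J_ω[:, 1] = z_1
entry J[1][1] = 1.0607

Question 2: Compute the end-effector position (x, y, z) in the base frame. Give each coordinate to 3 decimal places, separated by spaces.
after link 1: o_1 = (1.4142, -1.4142, 4.0000)
after link 2: o_2 = (1.8371, -4.6655, 5.5000)

1.837 -4.666 5.500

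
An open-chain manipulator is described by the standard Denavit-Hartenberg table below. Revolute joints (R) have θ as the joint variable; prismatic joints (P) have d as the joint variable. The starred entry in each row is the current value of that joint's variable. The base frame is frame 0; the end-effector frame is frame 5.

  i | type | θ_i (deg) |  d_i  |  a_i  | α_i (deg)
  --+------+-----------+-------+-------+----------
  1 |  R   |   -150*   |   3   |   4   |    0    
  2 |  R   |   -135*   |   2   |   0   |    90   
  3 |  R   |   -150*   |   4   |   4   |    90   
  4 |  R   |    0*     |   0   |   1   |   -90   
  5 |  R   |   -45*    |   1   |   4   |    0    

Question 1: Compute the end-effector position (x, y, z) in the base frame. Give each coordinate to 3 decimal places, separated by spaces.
-0.755 -11.209 3.535

after link 1: o_1 = (-3.4641, -2.0000, 3.0000)
after link 2: o_2 = (-3.4641, -2.0000, 5.0000)
after link 3: o_3 = (-0.4970, -6.3813, 3.0000)
after link 4: o_4 = (-0.7211, -7.2179, 2.5000)
after link 5: o_5 = (-0.7552, -11.2087, 3.5353)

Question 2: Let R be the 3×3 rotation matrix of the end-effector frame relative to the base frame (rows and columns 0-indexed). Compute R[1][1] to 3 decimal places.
-0.250

End-effector y-axis (col 1 of R) = (-0.0670,-0.2500,-0.9659)
R[1][1] = -0.2500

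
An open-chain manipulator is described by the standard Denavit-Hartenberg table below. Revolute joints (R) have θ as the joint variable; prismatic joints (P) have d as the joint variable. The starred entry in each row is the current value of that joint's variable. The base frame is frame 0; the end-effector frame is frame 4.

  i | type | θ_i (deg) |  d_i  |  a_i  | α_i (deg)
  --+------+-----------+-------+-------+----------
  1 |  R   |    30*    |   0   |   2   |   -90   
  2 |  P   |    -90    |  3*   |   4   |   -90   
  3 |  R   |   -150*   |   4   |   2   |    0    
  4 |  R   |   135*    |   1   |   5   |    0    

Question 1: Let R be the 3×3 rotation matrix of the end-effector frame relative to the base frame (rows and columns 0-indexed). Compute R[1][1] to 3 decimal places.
-0.837

End-effector y-axis (col 1 of R) = (0.4830,-0.8365,0.2588)
R[1][1] = -0.8365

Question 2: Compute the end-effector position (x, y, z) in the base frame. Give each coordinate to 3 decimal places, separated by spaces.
after link 1: o_1 = (1.7321, 1.0000, 0.0000)
after link 2: o_2 = (0.2321, 3.5981, 4.0000)
after link 3: o_3 = (3.1962, 6.4641, 2.2679)
after link 4: o_4 = (3.4151, 8.0848, 7.0976)

3.415 8.085 7.098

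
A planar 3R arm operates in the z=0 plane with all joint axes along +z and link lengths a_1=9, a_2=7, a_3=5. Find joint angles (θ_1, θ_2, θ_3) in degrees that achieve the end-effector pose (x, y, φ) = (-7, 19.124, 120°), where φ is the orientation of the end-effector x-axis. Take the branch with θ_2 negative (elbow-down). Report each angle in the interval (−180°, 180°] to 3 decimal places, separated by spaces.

120.005 -30.010 30.005

wrist centre = target − a_3·(cos φ, sin φ) = (-4.5000, 14.7939)
cos θ_2 = (239.1087−9²−7²)/(2·9·7) = 0.8659; θ_2 = -30.0096° (elbow-down)
β = atan2(14.7939,-4.5000) = 106.9187°; ψ = atan2(-3.5010,15.0616) = -13.0858°
θ_1 = β − ψ = 120.0045°
θ_3 = φ − θ_1 − θ_2 = 30.0050° (wrapped to (-180°,180°])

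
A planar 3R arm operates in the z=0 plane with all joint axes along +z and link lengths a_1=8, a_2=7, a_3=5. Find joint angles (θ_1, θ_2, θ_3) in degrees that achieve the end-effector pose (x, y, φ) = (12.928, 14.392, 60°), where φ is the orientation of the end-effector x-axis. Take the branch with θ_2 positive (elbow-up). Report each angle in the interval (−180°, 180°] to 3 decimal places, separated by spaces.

29.995 30.011 -0.005

wrist centre = target − a_3·(cos φ, sin φ) = (10.4280, 10.0619)
cos θ_2 = (209.9845−8²−7²)/(2·8·7) = 0.8659; θ_2 = 30.0106° (elbow-up)
β = atan2(10.0619,10.4280) = 43.9763°; ψ = atan2(3.5011,14.0615) = 13.9815°
θ_1 = β − ψ = 29.9948°
θ_3 = φ − θ_1 − θ_2 = -0.0054° (wrapped to (-180°,180°])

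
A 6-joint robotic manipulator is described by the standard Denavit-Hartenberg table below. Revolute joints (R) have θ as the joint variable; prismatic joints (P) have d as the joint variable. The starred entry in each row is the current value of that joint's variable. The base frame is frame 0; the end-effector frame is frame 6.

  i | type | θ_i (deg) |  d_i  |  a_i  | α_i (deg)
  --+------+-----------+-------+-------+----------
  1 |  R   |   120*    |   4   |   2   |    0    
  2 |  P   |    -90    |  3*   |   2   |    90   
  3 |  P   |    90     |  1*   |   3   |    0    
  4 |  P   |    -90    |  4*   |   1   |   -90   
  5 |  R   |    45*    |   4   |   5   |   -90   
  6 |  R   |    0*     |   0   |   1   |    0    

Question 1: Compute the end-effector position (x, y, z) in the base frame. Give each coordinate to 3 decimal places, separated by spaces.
5.651 4.697 14.000

after link 1: o_1 = (-1.0000, 1.7321, 4.0000)
after link 2: o_2 = (0.7321, 2.7321, 7.0000)
after link 3: o_3 = (1.2321, 1.8660, 10.0000)
after link 4: o_4 = (4.0981, -1.0981, 10.0000)
after link 5: o_5 = (5.3922, 3.7316, 14.0000)
after link 6: o_6 = (5.6510, 4.6975, 14.0000)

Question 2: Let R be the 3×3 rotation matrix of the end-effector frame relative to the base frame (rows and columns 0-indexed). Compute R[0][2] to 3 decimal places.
-0.966

End-effector z-axis (col 2 of R) = (-0.9659,0.2588,0.0000)
R[0][2] = -0.9659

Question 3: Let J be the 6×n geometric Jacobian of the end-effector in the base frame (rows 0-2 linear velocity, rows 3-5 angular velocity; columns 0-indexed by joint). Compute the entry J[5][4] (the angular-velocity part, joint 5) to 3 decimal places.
1.000

axis z_4 = (-0.0000,0.0000,1.0000); lever o_n−o_4 = (1.5529,5.7956,4.0000)
cross product → J_v[:, 4] = (-5.7956,1.5529,-0.0000)
J_ω[:, 4] = z_4
entry J[5][4] = 1.0000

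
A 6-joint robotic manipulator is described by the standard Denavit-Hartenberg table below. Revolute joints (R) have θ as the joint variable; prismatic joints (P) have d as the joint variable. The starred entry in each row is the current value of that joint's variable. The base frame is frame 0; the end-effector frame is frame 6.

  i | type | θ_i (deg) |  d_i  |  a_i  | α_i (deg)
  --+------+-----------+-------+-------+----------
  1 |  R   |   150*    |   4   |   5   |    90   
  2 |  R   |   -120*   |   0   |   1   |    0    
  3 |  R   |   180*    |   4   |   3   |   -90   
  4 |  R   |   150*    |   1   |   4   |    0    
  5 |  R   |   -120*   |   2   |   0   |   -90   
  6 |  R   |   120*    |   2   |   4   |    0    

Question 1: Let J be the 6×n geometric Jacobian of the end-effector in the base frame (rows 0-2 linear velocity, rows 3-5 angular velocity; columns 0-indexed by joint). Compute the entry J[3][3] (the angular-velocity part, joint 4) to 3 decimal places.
axis z_3 = (0.7500,-0.4330,0.5000); lever o_n−o_3 = (0.9689,-3.7141,-5.5981)
cross product → J_v[:, 3] = (4.2811,4.6830,-2.3660)
J_ω[:, 3] = z_3
entry J[3][3] = 0.7500

0.750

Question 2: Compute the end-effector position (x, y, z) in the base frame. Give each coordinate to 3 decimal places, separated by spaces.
after link 1: o_1 = (-4.3301, 2.5000, 4.0000)
after link 2: o_2 = (-3.8971, 2.2500, 3.1340)
after link 3: o_3 = (-3.1962, 6.4641, 5.7321)
after link 4: o_4 = (-1.9462, 3.4330, 3.2321)
after link 5: o_5 = (-0.4462, 2.5670, 4.2321)
after link 6: o_6 = (-2.2272, 2.7500, 0.1340)

-2.227 2.750 0.134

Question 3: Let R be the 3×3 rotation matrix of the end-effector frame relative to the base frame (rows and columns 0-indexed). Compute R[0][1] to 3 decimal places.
End-effector y-axis (col 1 of R) = (0.9163,-0.0290,-0.3995)
R[0][1] = 0.9163

0.916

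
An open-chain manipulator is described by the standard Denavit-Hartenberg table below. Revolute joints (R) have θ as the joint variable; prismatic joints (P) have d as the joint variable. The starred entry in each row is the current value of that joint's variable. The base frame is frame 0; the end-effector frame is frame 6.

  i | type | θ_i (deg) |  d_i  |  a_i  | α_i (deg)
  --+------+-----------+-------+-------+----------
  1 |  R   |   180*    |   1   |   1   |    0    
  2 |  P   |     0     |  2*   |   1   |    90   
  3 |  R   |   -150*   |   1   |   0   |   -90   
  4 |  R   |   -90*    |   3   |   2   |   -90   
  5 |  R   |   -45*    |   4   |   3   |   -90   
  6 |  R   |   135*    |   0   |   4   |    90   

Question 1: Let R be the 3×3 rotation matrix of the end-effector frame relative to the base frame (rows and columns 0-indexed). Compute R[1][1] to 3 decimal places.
End-effector y-axis (col 1 of R) = (0.3536,0.7071,0.6124)
R[1][1] = 0.7071

0.707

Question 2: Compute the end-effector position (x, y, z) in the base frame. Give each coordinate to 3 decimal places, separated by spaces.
after link 1: o_1 = (-1.0000, 0.0000, 1.0000)
after link 2: o_2 = (-2.0000, 0.0000, 3.0000)
after link 3: o_3 = (-2.0000, 1.0000, 3.0000)
after link 4: o_4 = (-3.5000, 3.0000, 0.4019)
after link 5: o_5 = (-1.0966, 5.1213, -3.4352)
after link 6: o_6 = (-2.5460, 3.1213, -0.2889)

-2.546 3.121 -0.289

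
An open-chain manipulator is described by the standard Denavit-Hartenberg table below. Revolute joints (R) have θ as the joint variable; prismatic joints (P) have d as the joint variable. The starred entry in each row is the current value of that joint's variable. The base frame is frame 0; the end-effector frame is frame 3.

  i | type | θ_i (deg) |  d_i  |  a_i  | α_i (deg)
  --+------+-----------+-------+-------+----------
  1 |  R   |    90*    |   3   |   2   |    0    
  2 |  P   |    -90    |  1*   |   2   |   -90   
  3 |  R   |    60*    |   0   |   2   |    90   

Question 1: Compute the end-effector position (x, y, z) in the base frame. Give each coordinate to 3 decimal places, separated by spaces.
3.000 2.000 2.268

after link 1: o_1 = (0.0000, 2.0000, 3.0000)
after link 2: o_2 = (2.0000, 2.0000, 4.0000)
after link 3: o_3 = (3.0000, 2.0000, 2.2679)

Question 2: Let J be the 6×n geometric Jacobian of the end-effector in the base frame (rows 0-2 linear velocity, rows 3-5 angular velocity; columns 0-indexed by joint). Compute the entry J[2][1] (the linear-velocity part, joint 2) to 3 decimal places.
prismatic axis z_1 = (0.0000,0.0000,1.0000)
J_v[:, 1] = z_1; J_ω[:, 1] = (0,0,0)
entry J[2][1] = 1.0000

1.000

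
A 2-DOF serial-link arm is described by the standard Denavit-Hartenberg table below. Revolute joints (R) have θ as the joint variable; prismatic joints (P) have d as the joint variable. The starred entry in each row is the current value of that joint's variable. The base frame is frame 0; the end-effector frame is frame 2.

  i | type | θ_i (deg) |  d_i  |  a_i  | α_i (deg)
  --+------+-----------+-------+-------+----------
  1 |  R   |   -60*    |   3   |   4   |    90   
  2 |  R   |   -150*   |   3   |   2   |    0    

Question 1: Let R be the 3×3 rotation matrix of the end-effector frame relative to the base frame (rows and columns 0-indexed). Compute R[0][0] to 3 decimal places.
End-effector x-axis (col 0 of R) = (-0.4330,0.7500,-0.5000)
R[0][0] = -0.4330

-0.433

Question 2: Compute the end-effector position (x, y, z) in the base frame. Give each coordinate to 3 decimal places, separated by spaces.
-1.464 -3.464 2.000

after link 1: o_1 = (2.0000, -3.4641, 3.0000)
after link 2: o_2 = (-1.4641, -3.4641, 2.0000)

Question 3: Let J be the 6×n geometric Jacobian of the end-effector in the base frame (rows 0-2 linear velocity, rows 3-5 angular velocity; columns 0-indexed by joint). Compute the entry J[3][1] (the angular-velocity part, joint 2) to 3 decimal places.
-0.866

axis z_1 = (-0.8660,-0.5000,0.0000); lever o_n−o_1 = (-3.4641,-0.0000,-1.0000)
cross product → J_v[:, 1] = (0.5000,-0.8660,-1.7321)
J_ω[:, 1] = z_1
entry J[3][1] = -0.8660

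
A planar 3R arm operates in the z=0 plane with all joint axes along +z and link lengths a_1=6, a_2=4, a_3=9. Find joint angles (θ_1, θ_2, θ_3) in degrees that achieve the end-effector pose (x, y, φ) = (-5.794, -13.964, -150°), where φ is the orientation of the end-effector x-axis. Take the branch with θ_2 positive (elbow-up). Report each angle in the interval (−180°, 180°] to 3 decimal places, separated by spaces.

-89.999 30.002 -90.003

wrist centre = target − a_3·(cos φ, sin φ) = (2.0002, -9.4640)
cos θ_2 = (93.5682−6²−4²)/(2·6·4) = 0.8660; θ_2 = 30.0024° (elbow-up)
β = atan2(-9.4640,2.0002) = -78.0661°; ψ = atan2(2.0001,9.4640) = 11.9334°
θ_1 = β − ψ = -89.9995°
θ_3 = φ − θ_1 − θ_2 = -90.0029° (wrapped to (-180°,180°])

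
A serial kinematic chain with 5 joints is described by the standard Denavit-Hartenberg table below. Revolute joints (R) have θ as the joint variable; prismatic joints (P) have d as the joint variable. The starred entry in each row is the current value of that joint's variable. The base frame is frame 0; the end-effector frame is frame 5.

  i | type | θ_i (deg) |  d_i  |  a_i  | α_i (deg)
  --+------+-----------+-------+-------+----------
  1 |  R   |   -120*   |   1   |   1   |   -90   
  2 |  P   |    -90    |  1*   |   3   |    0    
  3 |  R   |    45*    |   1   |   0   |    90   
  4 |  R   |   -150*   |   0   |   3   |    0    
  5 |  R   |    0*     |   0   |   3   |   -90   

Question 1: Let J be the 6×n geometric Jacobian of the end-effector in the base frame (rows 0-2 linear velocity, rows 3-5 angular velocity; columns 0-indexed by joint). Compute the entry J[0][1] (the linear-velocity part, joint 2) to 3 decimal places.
0.866

prismatic axis z_1 = (0.8660,-0.5000,0.0000)
J_v[:, 1] = z_1; J_ω[:, 1] = (0,0,0)
entry J[0][1] = 0.8660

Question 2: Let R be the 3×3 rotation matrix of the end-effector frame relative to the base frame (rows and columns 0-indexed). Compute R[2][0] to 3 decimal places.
-0.612

End-effector x-axis (col 0 of R) = (-0.1268,0.7803,-0.6124)
R[2][0] = -0.6124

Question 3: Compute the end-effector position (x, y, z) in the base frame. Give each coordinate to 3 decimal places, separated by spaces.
after link 1: o_1 = (-0.5000, -0.8660, 1.0000)
after link 2: o_2 = (0.3660, -1.3660, 4.0000)
after link 3: o_3 = (1.2321, -1.8660, 4.0000)
after link 4: o_4 = (0.8516, 0.4750, 2.1629)
after link 5: o_5 = (0.4711, 2.8160, 0.3258)

0.471 2.816 0.326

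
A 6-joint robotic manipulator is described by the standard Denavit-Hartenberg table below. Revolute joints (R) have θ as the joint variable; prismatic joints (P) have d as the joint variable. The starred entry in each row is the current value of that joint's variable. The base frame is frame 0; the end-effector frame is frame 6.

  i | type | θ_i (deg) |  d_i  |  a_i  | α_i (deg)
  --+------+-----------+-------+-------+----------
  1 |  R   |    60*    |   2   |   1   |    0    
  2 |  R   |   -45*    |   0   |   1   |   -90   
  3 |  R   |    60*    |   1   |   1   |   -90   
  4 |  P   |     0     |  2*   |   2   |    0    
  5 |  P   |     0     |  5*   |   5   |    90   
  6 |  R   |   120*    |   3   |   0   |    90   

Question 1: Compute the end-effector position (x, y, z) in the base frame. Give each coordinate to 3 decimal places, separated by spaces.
after link 1: o_1 = (0.5000, 0.8660, 2.0000)
after link 2: o_2 = (1.4659, 1.1248, 2.0000)
after link 3: o_3 = (1.6901, 2.2202, 1.1340)
after link 4: o_4 = (0.9830, 2.0307, -1.5981)
after link 5: o_5 = (-0.7848, 1.5570, -8.4282)
after link 6: o_6 = (-1.5613, 4.4548, -8.4282)

-1.561 4.455 -8.428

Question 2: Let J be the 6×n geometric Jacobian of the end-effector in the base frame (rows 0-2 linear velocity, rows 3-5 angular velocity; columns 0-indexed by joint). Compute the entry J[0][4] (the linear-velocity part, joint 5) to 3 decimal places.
-0.837

prismatic axis z_4 = (-0.8365,-0.2241,-0.5000)
J_v[:, 4] = z_4; J_ω[:, 4] = (0,0,0)
entry J[0][4] = -0.8365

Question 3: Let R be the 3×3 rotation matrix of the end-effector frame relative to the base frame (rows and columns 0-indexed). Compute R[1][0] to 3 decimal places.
End-effector x-axis (col 0 of R) = (-0.9659,-0.2588,-0.0000)
R[1][0] = -0.2588

-0.259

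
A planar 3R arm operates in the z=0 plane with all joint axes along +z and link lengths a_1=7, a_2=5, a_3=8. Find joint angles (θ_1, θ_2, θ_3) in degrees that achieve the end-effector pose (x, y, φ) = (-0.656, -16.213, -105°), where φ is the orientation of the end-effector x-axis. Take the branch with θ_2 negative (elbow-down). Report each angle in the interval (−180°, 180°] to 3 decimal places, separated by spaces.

-45.000 -89.995 29.995

wrist centre = target − a_3·(cos φ, sin φ) = (1.4146, -8.4856)
cos θ_2 = (74.0063−7²−5²)/(2·7·5) = 0.0001; θ_2 = -89.9949° (elbow-down)
β = atan2(-8.4856,1.4146) = -80.5358°; ψ = atan2(-5.0000,7.0004) = -35.5359°
θ_1 = β − ψ = -44.9998°
θ_3 = φ − θ_1 − θ_2 = 29.9947° (wrapped to (-180°,180°])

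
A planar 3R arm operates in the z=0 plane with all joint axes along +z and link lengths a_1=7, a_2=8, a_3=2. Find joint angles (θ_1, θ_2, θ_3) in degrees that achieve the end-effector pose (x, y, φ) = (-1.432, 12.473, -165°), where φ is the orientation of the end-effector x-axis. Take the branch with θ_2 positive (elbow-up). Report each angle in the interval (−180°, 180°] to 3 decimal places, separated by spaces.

55.594 59.996 79.410

wrist centre = target − a_3·(cos φ, sin φ) = (0.4999, 12.9906)
cos θ_2 = (169.0065−7²−8²)/(2·7·8) = 0.5001; θ_2 = 59.9961° (elbow-up)
β = atan2(12.9906,0.4999) = 87.7965°; ψ = atan2(6.9279,11.0005) = 32.2021°
θ_1 = β − ψ = 55.5943°
θ_3 = φ − θ_1 − θ_2 = 79.4095° (wrapped to (-180°,180°])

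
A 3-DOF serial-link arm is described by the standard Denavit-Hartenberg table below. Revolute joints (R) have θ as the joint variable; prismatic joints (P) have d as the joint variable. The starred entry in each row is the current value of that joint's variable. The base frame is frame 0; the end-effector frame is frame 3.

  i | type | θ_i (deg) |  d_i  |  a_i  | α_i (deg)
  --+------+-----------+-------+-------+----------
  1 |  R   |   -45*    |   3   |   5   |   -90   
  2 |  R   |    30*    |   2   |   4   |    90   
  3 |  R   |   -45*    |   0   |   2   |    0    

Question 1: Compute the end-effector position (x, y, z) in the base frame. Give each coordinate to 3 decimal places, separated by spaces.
7.265 -6.437 0.293

after link 1: o_1 = (3.5355, -3.5355, 3.0000)
after link 2: o_2 = (7.3992, -4.5708, 1.0000)
after link 3: o_3 = (7.2653, -6.4368, 0.2929)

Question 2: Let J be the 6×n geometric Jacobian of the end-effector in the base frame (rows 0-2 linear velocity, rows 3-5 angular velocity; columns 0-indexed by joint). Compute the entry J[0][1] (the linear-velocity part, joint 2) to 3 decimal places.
-1.914

axis z_1 = (0.7071,0.7071,0.0000); lever o_n−o_1 = (3.7297,-2.9013,-2.7071)
cross product → J_v[:, 1] = (-1.9142,1.9142,-4.6888)
J_ω[:, 1] = z_1
entry J[0][1] = -1.9142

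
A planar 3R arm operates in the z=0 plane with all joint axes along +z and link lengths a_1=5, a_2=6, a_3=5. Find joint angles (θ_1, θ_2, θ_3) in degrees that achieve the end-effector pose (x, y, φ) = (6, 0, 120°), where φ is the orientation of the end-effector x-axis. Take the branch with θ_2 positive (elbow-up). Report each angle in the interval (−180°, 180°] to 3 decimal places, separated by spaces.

-60.000 60.000 120.000

wrist centre = target − a_3·(cos φ, sin φ) = (8.5000, -4.3301)
cos θ_2 = (91.0000−5²−6²)/(2·5·6) = 0.5000; θ_2 = 60.0000° (elbow-up)
β = atan2(-4.3301,8.5000) = -26.9955°; ψ = atan2(5.1962,8.0000) = 33.0045°
θ_1 = β − ψ = -60.0000°
θ_3 = φ − θ_1 − θ_2 = 120.0000° (wrapped to (-180°,180°])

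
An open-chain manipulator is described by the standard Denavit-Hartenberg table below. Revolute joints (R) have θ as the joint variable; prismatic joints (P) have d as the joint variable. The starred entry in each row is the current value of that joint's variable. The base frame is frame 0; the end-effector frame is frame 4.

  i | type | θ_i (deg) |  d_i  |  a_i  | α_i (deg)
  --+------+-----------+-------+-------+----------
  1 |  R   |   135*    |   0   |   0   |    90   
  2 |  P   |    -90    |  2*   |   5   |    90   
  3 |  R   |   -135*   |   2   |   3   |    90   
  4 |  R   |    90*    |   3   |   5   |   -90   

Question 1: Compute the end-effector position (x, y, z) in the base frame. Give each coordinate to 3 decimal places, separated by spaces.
after link 1: o_1 = (0.0000, 0.0000, 0.0000)
after link 2: o_2 = (1.4142, 1.4142, -5.0000)
after link 3: o_3 = (1.3284, -1.5000, -2.8787)
after link 4: o_4 = (6.3640, -3.5355, -0.7574)

6.364 -3.536 -0.757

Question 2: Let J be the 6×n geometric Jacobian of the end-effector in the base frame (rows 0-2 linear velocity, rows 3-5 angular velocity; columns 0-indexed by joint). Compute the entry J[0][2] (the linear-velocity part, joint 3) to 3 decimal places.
axis z_2 = (0.7071,-0.7071,-0.0000); lever o_n−o_2 = (4.9497,-4.9497,4.2426)
cross product → J_v[:, 2] = (-3.0000,-3.0000,-0.0000)
J_ω[:, 2] = z_2
entry J[0][2] = -3.0000

-3.000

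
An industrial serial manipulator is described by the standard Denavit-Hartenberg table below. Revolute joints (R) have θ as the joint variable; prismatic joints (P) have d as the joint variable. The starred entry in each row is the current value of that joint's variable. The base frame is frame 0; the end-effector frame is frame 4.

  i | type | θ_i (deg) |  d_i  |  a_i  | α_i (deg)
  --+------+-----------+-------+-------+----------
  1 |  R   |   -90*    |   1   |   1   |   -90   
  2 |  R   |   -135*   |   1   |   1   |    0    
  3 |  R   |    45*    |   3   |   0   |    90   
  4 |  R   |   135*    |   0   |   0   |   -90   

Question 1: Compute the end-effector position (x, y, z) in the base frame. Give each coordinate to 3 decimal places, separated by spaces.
after link 1: o_1 = (0.0000, -1.0000, 1.0000)
after link 2: o_2 = (1.0000, -0.2929, 1.7071)
after link 3: o_3 = (4.0000, -0.2929, 1.7071)
after link 4: o_4 = (4.0000, -0.2929, 1.7071)

4.000 -0.293 1.707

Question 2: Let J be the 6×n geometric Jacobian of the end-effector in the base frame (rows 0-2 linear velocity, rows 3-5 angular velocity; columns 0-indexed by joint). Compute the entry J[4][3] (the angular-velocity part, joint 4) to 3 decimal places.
1.000

axis z_3 = (0.0000,1.0000,0.0000); lever o_n−o_3 = (0.0000,0.0000,0.0000)
cross product → J_v[:, 3] = (0.0000,0.0000,0.0000)
J_ω[:, 3] = z_3
entry J[4][3] = 1.0000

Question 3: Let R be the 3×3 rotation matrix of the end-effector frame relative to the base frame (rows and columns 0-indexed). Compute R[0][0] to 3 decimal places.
End-effector x-axis (col 0 of R) = (0.7071,0.0000,-0.7071)
R[0][0] = 0.7071

0.707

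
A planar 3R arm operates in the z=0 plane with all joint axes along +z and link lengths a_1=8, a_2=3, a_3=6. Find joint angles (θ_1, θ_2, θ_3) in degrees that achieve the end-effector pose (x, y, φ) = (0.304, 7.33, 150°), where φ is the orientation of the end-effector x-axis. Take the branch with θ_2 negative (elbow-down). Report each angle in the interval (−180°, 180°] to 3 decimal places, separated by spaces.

59.998 -119.999 -149.999

wrist centre = target − a_3·(cos φ, sin φ) = (5.5002, 4.3300)
cos θ_2 = (49.0006−8²−3²)/(2·8·3) = -0.5000; θ_2 = -119.9992° (elbow-down)
β = atan2(4.3300,5.5002) = 38.2116°; ψ = atan2(-2.5981,6.5000) = -21.7868°
θ_1 = β − ψ = 59.9985°
θ_3 = φ − θ_1 − θ_2 = -149.9993° (wrapped to (-180°,180°])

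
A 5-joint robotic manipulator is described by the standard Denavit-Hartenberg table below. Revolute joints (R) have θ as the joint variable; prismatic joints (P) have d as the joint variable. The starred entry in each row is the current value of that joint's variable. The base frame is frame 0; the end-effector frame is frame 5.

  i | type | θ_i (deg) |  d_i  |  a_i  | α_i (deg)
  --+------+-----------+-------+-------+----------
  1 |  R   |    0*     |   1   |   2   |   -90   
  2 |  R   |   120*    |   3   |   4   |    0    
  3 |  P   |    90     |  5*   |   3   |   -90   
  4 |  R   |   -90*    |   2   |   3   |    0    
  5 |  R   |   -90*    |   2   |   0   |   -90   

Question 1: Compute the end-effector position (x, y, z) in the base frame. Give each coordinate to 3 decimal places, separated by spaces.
after link 1: o_1 = (2.0000, 0.0000, 1.0000)
after link 2: o_2 = (0.0000, 3.0000, -2.4641)
after link 3: o_3 = (-2.5981, 8.0000, -0.9641)
after link 4: o_4 = (-1.5981, 11.0000, 0.7679)
after link 5: o_5 = (-0.5981, 11.0000, 2.5000)

-0.598 11.000 2.500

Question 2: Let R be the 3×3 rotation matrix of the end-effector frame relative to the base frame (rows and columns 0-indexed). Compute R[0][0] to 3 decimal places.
End-effector x-axis (col 0 of R) = (0.8660,0.0000,-0.5000)
R[0][0] = 0.8660

0.866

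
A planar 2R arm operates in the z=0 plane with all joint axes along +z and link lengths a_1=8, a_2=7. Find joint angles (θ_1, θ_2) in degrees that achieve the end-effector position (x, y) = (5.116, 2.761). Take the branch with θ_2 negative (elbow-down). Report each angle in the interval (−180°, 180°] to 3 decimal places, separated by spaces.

86.713 -135.005

cos θ_2 = (33.7966−8²−7²)/(2·8·7) = -0.7072; θ_2 = -135.0054° (elbow-down)
β = atan2(2.7610,5.1160) = 28.3548°; ψ = atan2(-4.9493,3.0498) = -58.3583°
θ_1 = β − ψ = 86.7131°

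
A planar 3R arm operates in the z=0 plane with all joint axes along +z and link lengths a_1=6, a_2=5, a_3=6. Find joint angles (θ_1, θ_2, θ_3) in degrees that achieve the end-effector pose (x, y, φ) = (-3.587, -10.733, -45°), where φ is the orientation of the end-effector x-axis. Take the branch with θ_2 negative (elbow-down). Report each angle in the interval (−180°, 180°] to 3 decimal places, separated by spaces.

wrist centre = target − a_3·(cos φ, sin φ) = (-7.8296, -6.4904)
cos θ_2 = (103.4280−6²−5²)/(2·6·5) = 0.7071; θ_2 = -44.9978° (elbow-down)
β = atan2(-6.4904,-7.8296) = -140.3431°; ψ = atan2(-3.5354,9.5357) = -20.3425°
θ_1 = β − ψ = -120.0005°
θ_3 = φ − θ_1 − θ_2 = 119.9983° (wrapped to (-180°,180°])

-120.001 -44.998 119.998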